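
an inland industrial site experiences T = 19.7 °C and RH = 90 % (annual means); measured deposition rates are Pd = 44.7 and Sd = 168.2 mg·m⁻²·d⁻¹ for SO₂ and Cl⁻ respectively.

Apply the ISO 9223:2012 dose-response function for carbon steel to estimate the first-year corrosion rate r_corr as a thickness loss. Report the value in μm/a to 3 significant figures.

r_corr = 151 μm/a

carbon steel: f(T) = -0.054·(T−10) [T>10 °C] = -0.5238
  SO₂ term: 1.77·44.7^0.52·exp(0.02·90-0.5238) = 45.75
  Sd branch = 0.102·Sd^0.62·e^(0.033·RH+0.04·T) = 104.9 μm/a
  sum: 45.75 + 104.9 → r_corr = 150.6 μm/a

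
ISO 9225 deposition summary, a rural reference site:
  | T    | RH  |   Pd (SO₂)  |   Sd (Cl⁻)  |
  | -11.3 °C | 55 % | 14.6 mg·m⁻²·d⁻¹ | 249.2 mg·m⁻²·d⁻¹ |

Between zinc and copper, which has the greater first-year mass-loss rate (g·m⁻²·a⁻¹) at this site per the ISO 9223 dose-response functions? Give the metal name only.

zinc

zinc: f(T) = +0.038·(T−10) [T≤10 °C] = -0.8094
  sulphur-dioxide contribution → 0.2345 μm/a
  chloride contribution → 0.2416 μm/a
  ⇒ r_corr(zinc) = 0.4761 μm/a
  mass loss = 0.4761 μm/a × 7.14 g/cm³ = 3.399 g·m⁻²·a⁻¹
copper: temperature factor f = +0.126·(-21.3) = -2.6838
  sulphur-dioxide contribution → 0.01865 μm/a
  chloride contribution → 0.1893 μm/a
  total first-year rate 0.208 μm/a
  mass loss = 0.208 μm/a × 8.96 g/cm³ = 1.864 g·m⁻²·a⁻¹
Ordering by g·m⁻²·a⁻¹: zinc (3.4) > copper (1.86)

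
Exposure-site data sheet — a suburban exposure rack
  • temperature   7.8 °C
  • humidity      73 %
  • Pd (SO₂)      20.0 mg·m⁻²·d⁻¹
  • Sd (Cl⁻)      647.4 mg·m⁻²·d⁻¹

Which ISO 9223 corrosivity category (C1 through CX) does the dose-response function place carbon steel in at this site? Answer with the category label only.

C5

carbon steel: temperature factor f = +0.150·(-2.2) = -0.3300
  SO₂ term: 1.77·20.0^0.52·exp(0.02·73-0.3300) = 26.02
  Cl⁻ term: 0.102·647.4^0.62·exp(0.033·73+0.04·7.8) = 85.75
  sum: 26.02 + 85.75 → r_corr = 111.8 μm/a
Category bounds: 80…200 μm/a bracket r_corr ⇒ C5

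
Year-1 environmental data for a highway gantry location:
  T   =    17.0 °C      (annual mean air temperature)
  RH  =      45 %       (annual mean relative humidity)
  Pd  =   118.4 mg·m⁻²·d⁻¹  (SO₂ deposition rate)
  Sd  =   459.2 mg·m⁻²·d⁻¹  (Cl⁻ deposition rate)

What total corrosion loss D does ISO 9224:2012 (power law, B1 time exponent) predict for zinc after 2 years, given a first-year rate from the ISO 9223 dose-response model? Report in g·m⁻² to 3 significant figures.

D(2) = 50.3 g·m⁻²

zinc: f(T) = -0.071·(T−10) [T>10 °C] = -0.4970
  Pd branch = 0.0129·Pd^0.44·e^(0.046·RH+f) = 0.5082 μm/a
  Sd branch = 0.0175·Sd^0.57·e^(0.008·RH+0.085·T) = 3.502 μm/a
  r_corr = 0.5082 + 3.502 = 4.01 μm/a
ISO 9224: D(t) = r_corr · t^b with b = 0.813 (zinc, B1)
  D(2) = 4.01 × 2^0.813 = 4.01 × 1.757 = 7.045 μm
  Mass loss = 7.045 μm × 7.14 g/cm³ = 50.3 g·m⁻²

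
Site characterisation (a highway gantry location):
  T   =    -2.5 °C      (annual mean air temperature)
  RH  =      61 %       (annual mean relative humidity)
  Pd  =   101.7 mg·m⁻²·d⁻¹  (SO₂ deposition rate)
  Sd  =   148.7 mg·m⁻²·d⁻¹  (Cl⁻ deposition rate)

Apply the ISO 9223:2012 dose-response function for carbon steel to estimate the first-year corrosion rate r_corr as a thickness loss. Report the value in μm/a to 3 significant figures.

r_corr = 25.5 μm/a

carbon steel: T≤10 °C ⇒ hinge +0.150·(-2.5−10) = -1.8750
  SO₂ term: 1.77·101.7^0.52·exp(0.02·61-1.8750) = 10.17
  Sd branch = 0.102·Sd^0.62·e^(0.033·RH+0.04·T) = 15.35 μm/a
  r_corr = 10.17 + 15.35 = 25.52 μm/a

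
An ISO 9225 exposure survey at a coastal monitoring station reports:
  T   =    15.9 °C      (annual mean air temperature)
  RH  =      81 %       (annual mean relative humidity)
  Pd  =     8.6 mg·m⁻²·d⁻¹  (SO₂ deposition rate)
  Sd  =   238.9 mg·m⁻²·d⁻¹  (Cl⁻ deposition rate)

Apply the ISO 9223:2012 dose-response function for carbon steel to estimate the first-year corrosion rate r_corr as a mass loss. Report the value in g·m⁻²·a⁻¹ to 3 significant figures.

carbon steel: temperature factor f = -0.054·(5.9) = -0.3186
  SO₂ term: 1.77·8.6^0.52·exp(0.02·81-0.3186) = 19.91
  Cl⁻ term: 0.102·238.9^0.62·exp(0.033·81+0.04·15.9) = 83.21
  sum: 19.91 + 83.21 → r_corr = 103.1 μm/a
Convert to mass loss: 103.1 μm/a × 7.85 g/cm³ = 809.5 g·m⁻²·a⁻¹

r_corr = 810 g·m⁻²·a⁻¹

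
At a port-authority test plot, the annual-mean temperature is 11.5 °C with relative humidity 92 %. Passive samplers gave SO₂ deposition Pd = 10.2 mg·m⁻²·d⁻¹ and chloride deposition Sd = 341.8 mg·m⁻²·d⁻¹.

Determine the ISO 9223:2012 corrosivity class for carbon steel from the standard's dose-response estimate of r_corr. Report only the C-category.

C5

carbon steel: temperature factor f = -0.054·(1.5) = -0.0810
  Pd branch = 1.77·Pd^0.52·e^(0.02·RH+f) = 34.39 μm/a
  Cl⁻ term: 0.102·341.8^0.62·exp(0.033·92+0.04·11.5) = 125.3
  r_corr = 34.39 + 125.3 = 159.7 μm/a
ISO 9223 Table 2 (carbon steel): 80 < 160 ≤ 200 μm/a ⇒ C5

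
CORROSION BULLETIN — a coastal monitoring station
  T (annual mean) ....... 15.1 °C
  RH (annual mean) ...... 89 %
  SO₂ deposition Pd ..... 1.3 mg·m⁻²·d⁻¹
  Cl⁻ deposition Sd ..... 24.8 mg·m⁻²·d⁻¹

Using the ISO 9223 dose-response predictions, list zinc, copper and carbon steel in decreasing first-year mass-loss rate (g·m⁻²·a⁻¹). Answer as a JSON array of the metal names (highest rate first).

["carbon steel", "copper", "zinc"]

zinc: T>10 °C ⇒ hinge -0.071·(15.1−10) = -0.3621
  sulphur-dioxide contribution → 0.6046 μm/a
  chloride contribution → 0.8026 μm/a
  ⇒ r_corr(zinc) = 1.407 μm/a
  mass loss = 1.407 μm/a × 7.14 g/cm³ = 10.05 g·m⁻²·a⁻¹
copper: temperature factor f = -0.080·(5.1) = -0.4080
  sulphur-dioxide contribution → 0.7198 μm/a
  chloride contribution → 1.259 μm/a
  total first-year rate 1.979 μm/a
  mass loss = 1.979 μm/a × 8.96 g/cm³ = 17.73 g·m⁻²·a⁻¹
carbon steel: f(T) = -0.054·(T−10) [T>10 °C] = -0.2754
  sulphur-dioxide contribution → 9.134 μm/a
  chloride contribution → 25.76 μm/a
  total first-year rate 34.9 μm/a
  mass loss = 34.9 μm/a × 7.85 g/cm³ = 273.9 g·m⁻²·a⁻¹
Ordering by g·m⁻²·a⁻¹: carbon steel (274) > copper (17.7) > zinc (10)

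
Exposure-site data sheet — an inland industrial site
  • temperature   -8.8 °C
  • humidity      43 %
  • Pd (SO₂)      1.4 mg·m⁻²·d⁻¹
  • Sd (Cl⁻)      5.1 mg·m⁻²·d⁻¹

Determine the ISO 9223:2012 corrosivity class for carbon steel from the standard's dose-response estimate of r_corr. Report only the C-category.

C1

carbon steel: temperature factor f = +0.150·(-18.8) = -2.8200
  Pd branch = 1.77·Pd^0.52·e^(0.02·RH+f) = 0.297 μm/a
  Sd branch = 0.102·Sd^0.62·e^(0.033·RH+0.04·T) = 0.8141 μm/a
  sum: 0.297 + 0.8141 → r_corr = 1.111 μm/a
1.11 μm/a falls in (0, 1.3] for carbon steel → category C1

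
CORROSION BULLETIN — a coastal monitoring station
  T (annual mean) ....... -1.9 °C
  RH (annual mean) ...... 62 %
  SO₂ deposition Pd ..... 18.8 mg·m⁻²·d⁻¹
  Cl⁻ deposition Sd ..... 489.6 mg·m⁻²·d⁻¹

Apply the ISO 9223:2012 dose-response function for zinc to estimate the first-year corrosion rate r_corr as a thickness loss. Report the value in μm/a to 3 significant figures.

zinc: f(T) = +0.038·(T−10) [T≤10 °C] = -0.4522
  SO₂ term: 0.0129·18.8^0.44·exp(0.046·62-0.4522) = 0.5169
  Sd branch = 0.0175·Sd^0.57·e^(0.008·RH+0.085·T) = 0.8347 μm/a
  sum: 0.5169 + 0.8347 → r_corr = 1.352 μm/a

r_corr = 1.35 μm/a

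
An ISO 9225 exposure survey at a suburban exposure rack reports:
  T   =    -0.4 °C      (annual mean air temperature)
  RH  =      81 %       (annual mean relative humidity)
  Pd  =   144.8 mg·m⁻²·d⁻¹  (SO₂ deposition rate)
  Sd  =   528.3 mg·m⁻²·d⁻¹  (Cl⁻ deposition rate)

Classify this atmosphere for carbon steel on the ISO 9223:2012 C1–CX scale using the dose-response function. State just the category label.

C5

carbon steel: temperature factor f = +0.150·(-10.4) = -1.5600
  Pd branch = 1.77·Pd^0.52·e^(0.02·RH+f) = 24.98 μm/a
  Sd branch = 0.102·Sd^0.62·e^(0.033·RH+0.04·T) = 70.91 μm/a
  r_corr = 24.98 + 70.91 = 95.89 μm/a
Category bounds: 80…200 μm/a bracket r_corr ⇒ C5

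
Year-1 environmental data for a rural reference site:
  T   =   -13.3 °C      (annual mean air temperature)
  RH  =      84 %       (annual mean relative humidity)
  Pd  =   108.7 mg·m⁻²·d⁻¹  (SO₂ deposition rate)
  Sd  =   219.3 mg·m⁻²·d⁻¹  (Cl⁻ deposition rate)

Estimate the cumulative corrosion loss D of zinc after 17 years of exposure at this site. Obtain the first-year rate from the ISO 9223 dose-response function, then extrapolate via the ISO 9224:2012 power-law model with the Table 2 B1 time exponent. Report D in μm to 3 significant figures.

D(17) = 22.4 μm

zinc: temperature factor f = +0.038·(-23.3) = -0.8854
  SO₂ term: 0.0129·108.7^0.44·exp(0.046·84-0.8854) = 1.996
  Cl⁻ term: 0.0175·219.3^0.57·exp(0.008·84+0.085·-13.3) = 0.2389
  r_corr = 1.996 + 0.2389 = 2.235 μm/a
Power-law: D(17) = r_corr · 17^0.813
  D(17) = 2.235 × 17^0.813 = 2.235 × 10.01 = 22.37 μm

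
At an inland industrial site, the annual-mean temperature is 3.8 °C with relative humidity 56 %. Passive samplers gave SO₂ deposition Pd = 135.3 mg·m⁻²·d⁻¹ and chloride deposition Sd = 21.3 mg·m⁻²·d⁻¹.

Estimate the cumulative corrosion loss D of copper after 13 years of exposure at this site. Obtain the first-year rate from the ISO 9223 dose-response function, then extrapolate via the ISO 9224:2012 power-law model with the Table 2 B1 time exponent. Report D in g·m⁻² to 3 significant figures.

copper: temperature factor f = +0.126·(-6.2) = -0.7812
  sulphur-dioxide contribution → 0.2366 μm/a
  chloride contribution → 0.2117 μm/a
  total first-year rate 0.4484 μm/a
Power-law: D(13) = r_corr · 13^0.667
  D(13) = 0.4484 × 13^0.667 = 0.4484 × 5.534 = 2.481 μm
  Mass loss = 2.481 μm × 8.96 g/cm³ = 22.23 g·m⁻²

D(13) = 22.2 g·m⁻²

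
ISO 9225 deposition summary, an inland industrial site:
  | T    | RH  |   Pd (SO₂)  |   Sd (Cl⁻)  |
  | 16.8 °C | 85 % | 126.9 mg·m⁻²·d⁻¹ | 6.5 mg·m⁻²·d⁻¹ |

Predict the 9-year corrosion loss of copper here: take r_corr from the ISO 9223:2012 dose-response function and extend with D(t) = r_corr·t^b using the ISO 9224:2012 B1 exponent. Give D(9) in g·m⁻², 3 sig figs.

D(9) = 95.4 g·m⁻²

copper: T>10 °C ⇒ hinge -0.080·(16.8−10) = -0.5440
  SO₂ term: 0.0053·126.9^0.26·exp(0.059·85-0.5440) = 1.633
  Cl⁻ term: 0.01025·6.5^0.27·exp(0.036·85+0.049·16.8) = 0.8254
  r_corr = 1.633 + 0.8254 = 2.458 μm/a
Long-term exponent b (ISO 9224 Table 2, B1) = 0.667
  D(9) = 2.458 × 9^0.667 = 2.458 × 4.33 = 10.64 μm
  Mass loss = 10.64 μm × 8.96 g/cm³ = 95.36 g·m⁻²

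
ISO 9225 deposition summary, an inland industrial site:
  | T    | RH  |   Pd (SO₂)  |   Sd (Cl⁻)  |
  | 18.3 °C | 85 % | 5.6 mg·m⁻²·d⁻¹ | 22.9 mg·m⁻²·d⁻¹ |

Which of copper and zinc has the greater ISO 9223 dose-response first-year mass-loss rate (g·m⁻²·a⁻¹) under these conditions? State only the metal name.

copper

copper: temperature factor f = -0.080·(8.3) = -0.6640
  sulphur-dioxide contribution → 0.6433 μm/a
  chloride contribution → 1.248 μm/a
  ⇒ r_corr(copper) = 1.891 μm/a
  mass loss = 1.891 μm/a × 8.96 g/cm³ = 16.95 g·m⁻²·a⁻¹
zinc: temperature factor f = -0.071·(8.3) = -0.5893
  sulphur-dioxide contribution → 0.762 μm/a
  chloride contribution → 0.975 μm/a
  ⇒ r_corr(zinc) = 1.737 μm/a
  mass loss = 1.737 μm/a × 7.14 g/cm³ = 12.4 g·m⁻²·a⁻¹
Ordering by g·m⁻²·a⁻¹: copper (16.9) > zinc (12.4)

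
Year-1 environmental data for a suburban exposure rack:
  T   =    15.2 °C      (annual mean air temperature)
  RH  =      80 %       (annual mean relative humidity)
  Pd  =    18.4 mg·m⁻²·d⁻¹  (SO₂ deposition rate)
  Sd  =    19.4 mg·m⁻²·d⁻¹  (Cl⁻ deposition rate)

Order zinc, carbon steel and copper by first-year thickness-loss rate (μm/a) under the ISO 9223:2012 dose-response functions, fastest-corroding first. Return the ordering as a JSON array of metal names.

zinc: f(T) = -0.071·(T−10) [T>10 °C] = -0.3692
  SO₂ term: 0.0129·18.4^0.44·exp(0.046·80-0.3692) = 1.273
  Cl⁻ term: 0.0175·19.4^0.57·exp(0.008·80+0.085·15.2) = 0.6549
  sum: 1.273 + 0.6549 → r_corr = 1.928 μm/a
carbon steel: temperature factor f = -0.054·(5.2) = -0.2808
  Pd branch = 1.77·Pd^0.52·e^(0.02·RH+f) = 30.1 μm/a
  Sd branch = 0.102·Sd^0.62·e^(0.033·RH+0.04·T) = 16.51 μm/a
  r_corr = 30.1 + 16.51 = 46.61 μm/a
copper: f(T) = -0.080·(T−10) [T>10 °C] = -0.4160
  Pd branch = 0.0053·Pd^0.26·e^(0.059·RH+f) = 0.8362 μm/a
  Cl⁻ term: 0.01025·19.4^0.27·exp(0.036·80+0.049·15.2) = 0.8564
  r_corr = 0.8362 + 0.8564 = 1.693 μm/a
Ordering by μm/a: carbon steel (46.6) > zinc (1.93) > copper (1.69)

["carbon steel", "zinc", "copper"]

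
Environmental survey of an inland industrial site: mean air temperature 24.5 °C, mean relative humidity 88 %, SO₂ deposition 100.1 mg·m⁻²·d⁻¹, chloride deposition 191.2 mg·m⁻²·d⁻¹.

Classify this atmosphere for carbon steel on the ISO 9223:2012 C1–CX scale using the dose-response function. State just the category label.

C5

carbon steel: f(T) = -0.054·(T−10) [T>10 °C] = -0.7830
  SO₂ term: 1.77·100.1^0.52·exp(0.02·88-0.7830) = 51.58
  Sd branch = 0.102·Sd^0.62·e^(0.033·RH+0.04·T) = 128.8 μm/a
  sum: 51.58 + 128.8 → r_corr = 180.4 μm/a
Category bounds: 80…200 μm/a bracket r_corr ⇒ C5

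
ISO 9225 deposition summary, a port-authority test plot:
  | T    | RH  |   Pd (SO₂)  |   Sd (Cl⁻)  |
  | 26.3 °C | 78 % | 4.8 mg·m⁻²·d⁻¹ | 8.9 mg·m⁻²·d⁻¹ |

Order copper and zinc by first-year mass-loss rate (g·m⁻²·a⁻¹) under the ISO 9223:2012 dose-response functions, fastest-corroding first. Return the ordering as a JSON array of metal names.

["copper", "zinc"]

copper: f(T) = -0.080·(T−10) [T>10 °C] = -1.3040
  SO₂ term: 0.0053·4.8^0.26·exp(0.059·78-1.3040) = 0.2156
  Sd branch = 0.01025·Sd^0.27·e^(0.036·RH+0.049·T) = 1.112 μm/a
  sum: 0.2156 + 1.112 → r_corr = 1.328 μm/a
  mass loss = 1.328 μm/a × 8.96 g/cm³ = 11.9 g·m⁻²·a⁻¹
zinc: T>10 °C ⇒ hinge -0.071·(26.3−10) = -1.1573
  SO₂ term: 0.0129·4.8^0.44·exp(0.046·78-1.1573) = 0.2924
  Cl⁻ term: 0.0175·8.9^0.57·exp(0.008·78+0.085·26.3) = 1.062
  sum: 0.2924 + 1.062 → r_corr = 1.354 μm/a
  mass loss = 1.354 μm/a × 7.14 g/cm³ = 9.669 g·m⁻²·a⁻¹
Ordering by g·m⁻²·a⁻¹: copper (11.9) > zinc (9.67)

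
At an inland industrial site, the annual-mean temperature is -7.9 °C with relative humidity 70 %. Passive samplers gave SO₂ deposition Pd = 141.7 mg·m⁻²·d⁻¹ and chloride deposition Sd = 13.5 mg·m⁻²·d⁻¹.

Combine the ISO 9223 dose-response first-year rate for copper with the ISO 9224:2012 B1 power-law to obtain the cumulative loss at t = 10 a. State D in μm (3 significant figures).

copper: f(T) = +0.126·(T−10) [T≤10 °C] = -2.2554
  SO₂ term: 0.0053·141.7^0.26·exp(0.059·70-2.2554) = 0.1252
  Sd branch = 0.01025·Sd^0.27·e^(0.036·RH+0.049·T) = 0.1747 μm/a
  r_corr = 0.1252 + 0.1747 = 0.2999 μm/a
Long-term exponent b (ISO 9224 Table 2, B1) = 0.667
  D(10) = 0.2999 × 10^0.667 = 0.2999 × 4.645 = 1.393 μm

D(10) = 1.39 μm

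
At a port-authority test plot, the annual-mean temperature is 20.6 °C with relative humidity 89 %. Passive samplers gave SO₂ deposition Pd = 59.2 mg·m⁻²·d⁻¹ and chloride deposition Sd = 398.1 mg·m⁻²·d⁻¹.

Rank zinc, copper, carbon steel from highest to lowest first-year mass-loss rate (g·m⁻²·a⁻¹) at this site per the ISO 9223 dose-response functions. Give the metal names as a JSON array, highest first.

["carbon steel", "zinc", "copper"]

zinc: temperature factor f = -0.071·(10.6) = -0.7526
  sulphur-dioxide contribution → 2.196 μm/a
  chloride contribution → 6.233 μm/a
  ⇒ r_corr(zinc) = 8.429 μm/a
  mass loss = 8.429 μm/a × 7.14 g/cm³ = 60.18 g·m⁻²·a⁻¹
copper: T>10 °C ⇒ hinge -0.080·(20.6−10) = -0.8480
  sulphur-dioxide contribution → 1.251 μm/a
  chloride contribution → 3.488 μm/a
  ⇒ r_corr(copper) = 4.739 μm/a
  mass loss = 4.739 μm/a × 8.96 g/cm³ = 42.46 g·m⁻²·a⁻¹
carbon steel: T>10 °C ⇒ hinge -0.054·(20.6−10) = -0.5724
  sulphur-dioxide contribution → 49.44 μm/a
  chloride contribution → 179.5 μm/a
  total first-year rate 228.9 μm/a
  mass loss = 228.9 μm/a × 7.85 g/cm³ = 1797 g·m⁻²·a⁻¹
Ordering by g·m⁻²·a⁻¹: carbon steel (1800) > zinc (60.2) > copper (42.5)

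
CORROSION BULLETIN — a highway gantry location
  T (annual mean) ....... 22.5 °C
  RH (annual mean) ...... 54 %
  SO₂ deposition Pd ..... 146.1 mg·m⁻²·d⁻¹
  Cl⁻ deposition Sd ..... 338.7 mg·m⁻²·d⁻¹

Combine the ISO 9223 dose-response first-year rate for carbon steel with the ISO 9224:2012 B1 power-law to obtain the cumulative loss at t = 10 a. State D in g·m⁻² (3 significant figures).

carbon steel: temperature factor f = -0.054·(12.5) = -0.6750
  Pd branch = 1.77·Pd^0.52·e^(0.02·RH+f) = 35.44 μm/a
  Cl⁻ term: 0.102·338.7^0.62·exp(0.033·54+0.04·22.5) = 55.19
  sum: 35.44 + 55.19 → r_corr = 90.63 μm/a
Long-term exponent b (ISO 9224 Table 2, B1) = 0.523
  D(10) = 90.63 × 10^0.523 = 90.63 × 3.334 = 302.2 μm
  Mass loss = 302.2 μm × 7.85 g/cm³ = 2372 g·m⁻²

D(10) = 2.37e+03 g·m⁻²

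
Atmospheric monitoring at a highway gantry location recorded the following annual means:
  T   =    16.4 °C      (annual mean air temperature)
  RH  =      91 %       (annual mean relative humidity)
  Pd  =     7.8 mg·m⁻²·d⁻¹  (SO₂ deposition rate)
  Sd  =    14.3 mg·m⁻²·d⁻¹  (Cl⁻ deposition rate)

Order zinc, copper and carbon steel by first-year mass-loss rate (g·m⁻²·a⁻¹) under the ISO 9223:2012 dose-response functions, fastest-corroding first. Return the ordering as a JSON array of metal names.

zinc: T>10 °C ⇒ hinge -0.071·(16.4−10) = -0.4544
  sulphur-dioxide contribution → 1.33 μm/a
  chloride contribution → 0.6655 μm/a
  ⇒ r_corr(zinc) = 1.995 μm/a
  mass loss = 1.995 μm/a × 7.14 g/cm³ = 14.25 g·m⁻²·a⁻¹
copper: T>10 °C ⇒ hinge -0.080·(16.4−10) = -0.5120
  sulphur-dioxide contribution → 1.163 μm/a
  chloride contribution → 1.243 μm/a
  ⇒ r_corr(copper) = 2.406 μm/a
  mass loss = 2.406 μm/a × 8.96 g/cm³ = 21.56 g·m⁻²·a⁻¹
carbon steel: T>10 °C ⇒ hinge -0.054·(16.4−10) = -0.3456
  sulphur-dioxide contribution → 22.5 μm/a
  chloride contribution → 20.61 μm/a
  total first-year rate 43.11 μm/a
  mass loss = 43.11 μm/a × 7.85 g/cm³ = 338.4 g·m⁻²·a⁻¹
Ordering by g·m⁻²·a⁻¹: carbon steel (338) > copper (21.6) > zinc (14.2)

["carbon steel", "copper", "zinc"]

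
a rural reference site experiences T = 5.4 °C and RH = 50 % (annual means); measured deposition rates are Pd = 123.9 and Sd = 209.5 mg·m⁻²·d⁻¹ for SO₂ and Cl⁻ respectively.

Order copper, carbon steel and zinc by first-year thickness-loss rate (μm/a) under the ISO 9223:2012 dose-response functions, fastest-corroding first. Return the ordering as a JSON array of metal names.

["carbon steel", "zinc", "copper"]

copper: T≤10 °C ⇒ hinge +0.126·(5.4−10) = -0.5796
  sulphur-dioxide contribution → 0.1986 μm/a
  chloride contribution → 0.342 μm/a
  total first-year rate 0.5406 μm/a
carbon steel: temperature factor f = +0.150·(-4.6) = -0.6900
  sulphur-dioxide contribution → 29.58 μm/a
  chloride contribution → 18.12 μm/a
  total first-year rate 47.7 μm/a
zinc: T≤10 °C ⇒ hinge +0.038·(5.4−10) = -0.1748
  sulphur-dioxide contribution → 0.9005 μm/a
  chloride contribution → 0.8693 μm/a
  ⇒ r_corr(zinc) = 1.77 μm/a
Ordering by μm/a: carbon steel (47.7) > zinc (1.77) > copper (0.541)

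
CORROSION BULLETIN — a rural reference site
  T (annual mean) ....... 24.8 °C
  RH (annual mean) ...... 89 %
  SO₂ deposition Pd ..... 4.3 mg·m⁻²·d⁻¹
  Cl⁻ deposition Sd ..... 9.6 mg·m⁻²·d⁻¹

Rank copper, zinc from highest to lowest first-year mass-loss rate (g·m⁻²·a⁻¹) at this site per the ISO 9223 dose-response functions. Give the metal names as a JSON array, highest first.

copper: temperature factor f = -0.080·(14.8) = -1.1840
  SO₂ term: 0.0053·4.3^0.26·exp(0.059·89-1.1840) = 0.4521
  Sd branch = 0.01025·Sd^0.27·e^(0.036·RH+0.049·T) = 1.567 μm/a
  sum: 0.4521 + 1.567 → r_corr = 2.019 μm/a
  mass loss = 2.019 μm/a × 8.96 g/cm³ = 18.09 g·m⁻²·a⁻¹
zinc: temperature factor f = -0.071·(14.8) = -1.0508
  Pd branch = 0.0129·Pd^0.44·e^(0.046·RH+f) = 0.514 μm/a
  Sd branch = 0.0175·Sd^0.57·e^(0.008·RH+0.085·T) = 1.066 μm/a
  sum: 0.514 + 1.066 → r_corr = 1.58 μm/a
  mass loss = 1.58 μm/a × 7.14 g/cm³ = 11.28 g·m⁻²·a⁻¹
Ordering by g·m⁻²·a⁻¹: copper (18.1) > zinc (11.3)

["copper", "zinc"]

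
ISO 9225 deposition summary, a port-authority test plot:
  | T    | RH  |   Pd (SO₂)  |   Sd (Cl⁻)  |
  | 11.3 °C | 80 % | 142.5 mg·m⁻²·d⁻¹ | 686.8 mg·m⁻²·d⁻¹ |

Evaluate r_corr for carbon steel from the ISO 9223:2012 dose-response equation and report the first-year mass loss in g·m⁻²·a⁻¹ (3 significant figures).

carbon steel: temperature factor f = -0.054·(1.3) = -0.0702
  SO₂ term: 1.77·142.5^0.52·exp(0.02·80-0.0702) = 107.7
  Sd branch = 0.102·Sd^0.62·e^(0.033·RH+0.04·T) = 128.9 μm/a
  r_corr = 107.7 + 128.9 = 236.6 μm/a
Convert to mass loss: 236.6 μm/a × 7.85 g/cm³ = 1858 g·m⁻²·a⁻¹

r_corr = 1.86e+03 g·m⁻²·a⁻¹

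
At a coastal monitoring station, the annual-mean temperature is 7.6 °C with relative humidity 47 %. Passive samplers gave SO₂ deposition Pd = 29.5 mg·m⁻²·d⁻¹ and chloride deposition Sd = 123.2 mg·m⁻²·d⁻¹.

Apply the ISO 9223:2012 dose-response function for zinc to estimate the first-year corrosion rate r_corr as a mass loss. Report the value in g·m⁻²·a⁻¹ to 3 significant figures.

r_corr = 8.64 g·m⁻²·a⁻¹

zinc: temperature factor f = +0.038·(-2.4) = -0.0912
  sulphur-dioxide contribution → 0.4536 μm/a
  chloride contribution → 0.756 μm/a
  ⇒ r_corr(zinc) = 1.21 μm/a
Convert to mass loss: 1.21 μm/a × 7.14 g/cm³ = 8.637 g·m⁻²·a⁻¹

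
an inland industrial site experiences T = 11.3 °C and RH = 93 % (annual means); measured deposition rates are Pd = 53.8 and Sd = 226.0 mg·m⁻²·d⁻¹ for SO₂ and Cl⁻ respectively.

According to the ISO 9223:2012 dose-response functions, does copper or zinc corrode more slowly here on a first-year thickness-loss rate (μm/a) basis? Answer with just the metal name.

copper: T>10 °C ⇒ hinge -0.080·(11.3−10) = -0.1040
  sulphur-dioxide contribution → 3.252 μm/a
  chloride contribution → 2.192 μm/a
  total first-year rate 5.443 μm/a
zinc: temperature factor f = -0.071·(1.3) = -0.0923
  sulphur-dioxide contribution → 4.897 μm/a
  chloride contribution → 2.114 μm/a
  total first-year rate 7.011 μm/a
Ordering by μm/a: zinc (7.01) > copper (5.44)

copper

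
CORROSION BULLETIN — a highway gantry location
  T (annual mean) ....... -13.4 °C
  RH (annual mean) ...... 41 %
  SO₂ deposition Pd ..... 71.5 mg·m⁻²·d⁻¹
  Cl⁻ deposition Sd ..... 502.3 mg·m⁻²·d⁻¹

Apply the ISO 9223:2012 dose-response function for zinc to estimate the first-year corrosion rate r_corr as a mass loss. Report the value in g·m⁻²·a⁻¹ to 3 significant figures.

zinc: T≤10 °C ⇒ hinge +0.038·(-13.4−10) = -0.8892
  SO₂ term: 0.0129·71.5^0.44·exp(0.046·41-0.8892) = 0.2288
  Cl⁻ term: 0.0175·502.3^0.57·exp(0.008·41+0.085·-13.4) = 0.2694
  sum: 0.2288 + 0.2694 → r_corr = 0.4982 μm/a
Convert to mass loss: 0.4982 μm/a × 7.14 g/cm³ = 3.557 g·m⁻²·a⁻¹

r_corr = 3.56 g·m⁻²·a⁻¹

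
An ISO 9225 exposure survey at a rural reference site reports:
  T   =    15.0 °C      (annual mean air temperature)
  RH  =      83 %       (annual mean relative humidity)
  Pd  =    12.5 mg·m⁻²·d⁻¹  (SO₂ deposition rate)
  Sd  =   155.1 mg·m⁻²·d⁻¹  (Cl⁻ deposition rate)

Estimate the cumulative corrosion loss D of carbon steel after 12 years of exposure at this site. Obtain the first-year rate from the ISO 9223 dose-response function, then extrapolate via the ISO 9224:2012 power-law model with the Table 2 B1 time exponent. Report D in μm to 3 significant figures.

D(12) = 338 μm

carbon steel: T>10 °C ⇒ hinge -0.054·(15.0−10) = -0.2700
  Pd branch = 1.77·Pd^0.52·e^(0.02·RH+f) = 26.43 μm/a
  Cl⁻ term: 0.102·155.1^0.62·exp(0.033·83+0.04·15.0) = 65.6
  r_corr = 26.43 + 65.6 = 92.02 μm/a
ISO 9224: D(t) = r_corr · t^b with b = 0.523 (carbon steel, B1)
  D(12) = 92.02 × 12^0.523 = 92.02 × 3.668 = 337.5 μm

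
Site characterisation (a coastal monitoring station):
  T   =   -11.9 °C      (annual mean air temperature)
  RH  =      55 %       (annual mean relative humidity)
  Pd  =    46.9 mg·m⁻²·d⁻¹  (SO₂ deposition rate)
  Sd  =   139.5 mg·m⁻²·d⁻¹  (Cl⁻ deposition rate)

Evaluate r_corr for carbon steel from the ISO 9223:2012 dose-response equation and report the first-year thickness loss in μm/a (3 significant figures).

r_corr = 9.79 μm/a

carbon steel: f(T) = +0.150·(T−10) [T≤10 °C] = -3.2850
  sulphur-dioxide contribution → 1.472 μm/a
  chloride contribution → 8.313 μm/a
  total first-year rate 9.785 μm/a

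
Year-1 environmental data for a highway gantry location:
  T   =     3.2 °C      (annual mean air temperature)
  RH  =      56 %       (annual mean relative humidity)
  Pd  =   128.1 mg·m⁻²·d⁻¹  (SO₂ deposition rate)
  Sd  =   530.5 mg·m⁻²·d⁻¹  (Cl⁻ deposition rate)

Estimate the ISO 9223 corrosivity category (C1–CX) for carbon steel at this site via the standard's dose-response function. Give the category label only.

carbon steel: T≤10 °C ⇒ hinge +0.150·(3.2−10) = -1.0200
  sulphur-dioxide contribution → 24.4 μm/a
  chloride contribution → 35.98 μm/a
  total first-year rate 60.38 μm/a
ISO 9223 Table 2 (carbon steel): 50 < 60.4 ≤ 80 μm/a ⇒ C4

C4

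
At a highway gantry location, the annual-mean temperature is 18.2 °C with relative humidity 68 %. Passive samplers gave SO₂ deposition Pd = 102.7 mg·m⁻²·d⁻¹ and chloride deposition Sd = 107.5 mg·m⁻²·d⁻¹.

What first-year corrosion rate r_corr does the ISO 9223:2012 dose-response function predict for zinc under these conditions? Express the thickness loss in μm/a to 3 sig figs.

r_corr = 3.30 μm/a

zinc: T>10 °C ⇒ hinge -0.071·(18.2−10) = -0.5822
  sulphur-dioxide contribution → 1.263 μm/a
  chloride contribution → 2.037 μm/a
  total first-year rate 3.3 μm/a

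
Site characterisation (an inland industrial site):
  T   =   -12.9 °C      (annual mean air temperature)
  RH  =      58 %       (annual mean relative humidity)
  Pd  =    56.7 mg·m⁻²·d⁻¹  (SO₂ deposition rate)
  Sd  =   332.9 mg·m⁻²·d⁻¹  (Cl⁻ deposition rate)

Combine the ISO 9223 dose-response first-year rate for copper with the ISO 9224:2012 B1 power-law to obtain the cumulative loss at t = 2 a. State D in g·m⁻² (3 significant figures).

copper: f(T) = +0.126·(T−10) [T≤10 °C] = -2.8854
  SO₂ term: 0.0053·56.7^0.26·exp(0.059·58-2.8854) = 0.0259
  Sd branch = 0.01025·Sd^0.27·e^(0.036·RH+0.049·T) = 0.2109 μm/a
  sum: 0.0259 + 0.2109 → r_corr = 0.2368 μm/a
Long-term exponent b (ISO 9224 Table 2, B1) = 0.667
  D(2) = 0.2368 × 2^0.667 = 0.2368 × 1.588 = 0.3759 μm
  Mass loss = 0.3759 μm × 8.96 g/cm³ = 3.369 g·m⁻²

D(2) = 3.37 g·m⁻²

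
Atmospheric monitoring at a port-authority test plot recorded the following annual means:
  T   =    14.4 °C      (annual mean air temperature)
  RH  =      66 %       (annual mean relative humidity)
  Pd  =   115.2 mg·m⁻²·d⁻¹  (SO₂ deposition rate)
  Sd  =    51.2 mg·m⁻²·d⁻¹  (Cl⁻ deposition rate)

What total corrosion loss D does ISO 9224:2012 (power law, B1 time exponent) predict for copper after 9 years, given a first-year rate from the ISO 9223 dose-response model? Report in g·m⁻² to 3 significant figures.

D(9) = 49.5 g·m⁻²

copper: T>10 °C ⇒ hinge -0.080·(14.4−10) = -0.3520
  sulphur-dioxide contribution → 0.6288 μm/a
  chloride contribution → 0.6465 μm/a
  ⇒ r_corr(copper) = 1.275 μm/a
ISO 9224: D(t) = r_corr · t^b with b = 0.667 (copper, B1)
  D(9) = 1.275 × 9^0.667 = 1.275 × 4.33 = 5.522 μm
  Mass loss = 5.522 μm × 8.96 g/cm³ = 49.48 g·m⁻²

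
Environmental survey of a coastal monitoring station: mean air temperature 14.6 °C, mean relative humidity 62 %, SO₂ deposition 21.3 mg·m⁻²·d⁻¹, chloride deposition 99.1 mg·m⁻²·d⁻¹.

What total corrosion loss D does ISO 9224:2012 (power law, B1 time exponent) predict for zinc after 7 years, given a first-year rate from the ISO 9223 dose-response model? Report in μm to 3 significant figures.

zinc: f(T) = -0.071·(T−10) [T>10 °C] = -0.3266
  Pd branch = 0.0129·Pd^0.44·e^(0.046·RH+f) = 0.6192 μm/a
  Sd branch = 0.0175·Sd^0.57·e^(0.008·RH+0.085·T) = 1.365 μm/a
  sum: 0.6192 + 1.365 → r_corr = 1.984 μm/a
ISO 9224: D(t) = r_corr · t^b with b = 0.813 (zinc, B1)
  D(7) = 1.984 × 7^0.813 = 1.984 × 4.865 = 9.653 μm

D(7) = 9.65 μm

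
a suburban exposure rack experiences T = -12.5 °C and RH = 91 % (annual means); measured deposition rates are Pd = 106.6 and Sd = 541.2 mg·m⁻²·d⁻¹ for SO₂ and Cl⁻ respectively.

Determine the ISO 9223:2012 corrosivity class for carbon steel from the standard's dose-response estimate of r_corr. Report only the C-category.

carbon steel: f(T) = +0.150·(T−10) [T≤10 °C] = -3.3750
  SO₂ term: 1.77·106.6^0.52·exp(0.02·91-3.3750) = 4.237
  Sd branch = 0.102·Sd^0.62·e^(0.033·RH+0.04·T) = 61.71 μm/a
  sum: 4.237 + 61.71 → r_corr = 65.94 μm/a
ISO 9223 Table 2 (carbon steel): 50 < 65.9 ≤ 80 μm/a ⇒ C4

C4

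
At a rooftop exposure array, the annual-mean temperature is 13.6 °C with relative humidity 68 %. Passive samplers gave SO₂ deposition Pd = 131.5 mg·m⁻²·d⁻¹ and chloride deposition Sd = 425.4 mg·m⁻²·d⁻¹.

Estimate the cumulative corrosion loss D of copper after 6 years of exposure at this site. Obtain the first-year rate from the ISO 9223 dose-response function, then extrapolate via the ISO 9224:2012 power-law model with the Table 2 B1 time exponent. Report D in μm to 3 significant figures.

D(6) = 6.49 μm

copper: T>10 °C ⇒ hinge -0.080·(13.6−10) = -0.2880
  sulphur-dioxide contribution → 0.7807 μm/a
  chloride contribution → 1.183 μm/a
  ⇒ r_corr(copper) = 1.964 μm/a
ISO 9224: D(t) = r_corr · t^b with b = 0.667 (copper, B1)
  D(6) = 1.964 × 6^0.667 = 1.964 × 3.304 = 6.489 μm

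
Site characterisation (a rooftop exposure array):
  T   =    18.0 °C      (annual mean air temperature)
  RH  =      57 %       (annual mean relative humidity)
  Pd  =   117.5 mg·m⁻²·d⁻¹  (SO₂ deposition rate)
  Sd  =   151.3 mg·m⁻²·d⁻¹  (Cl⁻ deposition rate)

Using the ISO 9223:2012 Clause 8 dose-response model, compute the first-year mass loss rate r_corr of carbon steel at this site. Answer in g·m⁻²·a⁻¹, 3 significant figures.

r_corr = 579 g·m⁻²·a⁻¹

carbon steel: T>10 °C ⇒ hinge -0.054·(18.0−10) = -0.4320
  Pd branch = 1.77·Pd^0.52·e^(0.02·RH+f) = 42.84 μm/a
  Cl⁻ term: 0.102·151.3^0.62·exp(0.033·57+0.04·18.0) = 30.88
  r_corr = 42.84 + 30.88 = 73.72 μm/a
Convert to mass loss: 73.72 μm/a × 7.85 g/cm³ = 578.7 g·m⁻²·a⁻¹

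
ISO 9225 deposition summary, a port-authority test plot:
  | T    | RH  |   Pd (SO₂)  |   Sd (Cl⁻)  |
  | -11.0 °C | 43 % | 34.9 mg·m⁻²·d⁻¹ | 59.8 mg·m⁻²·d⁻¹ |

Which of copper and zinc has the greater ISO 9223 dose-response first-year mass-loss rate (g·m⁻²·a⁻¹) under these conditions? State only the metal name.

zinc

copper: temperature factor f = +0.126·(-21.0) = -2.6460
  Pd branch = 0.0053·Pd^0.26·e^(0.059·RH+f) = 0.01197 μm/a
  Sd branch = 0.01025·Sd^0.27·e^(0.036·RH+0.049·T) = 0.08485 μm/a
  sum: 0.01197 + 0.08485 → r_corr = 0.09682 μm/a
  mass loss = 0.09682 μm/a × 8.96 g/cm³ = 0.8675 g·m⁻²·a⁻¹
zinc: T≤10 °C ⇒ hinge +0.038·(-11.0−10) = -0.7980
  SO₂ term: 0.0129·34.9^0.44·exp(0.046·43-0.7980) = 0.2004
  Sd branch = 0.0175·Sd^0.57·e^(0.008·RH+0.085·T) = 0.09979 μm/a
  r_corr = 0.2004 + 0.09979 = 0.3002 μm/a
  mass loss = 0.3002 μm/a × 7.14 g/cm³ = 2.143 g·m⁻²·a⁻¹
Ordering by g·m⁻²·a⁻¹: zinc (2.14) > copper (0.867)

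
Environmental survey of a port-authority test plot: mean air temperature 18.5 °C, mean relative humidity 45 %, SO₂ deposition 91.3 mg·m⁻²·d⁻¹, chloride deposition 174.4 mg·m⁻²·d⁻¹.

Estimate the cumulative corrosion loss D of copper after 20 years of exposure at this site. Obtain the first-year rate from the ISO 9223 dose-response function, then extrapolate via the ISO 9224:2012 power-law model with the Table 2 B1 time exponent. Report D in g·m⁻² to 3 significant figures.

copper: T>10 °C ⇒ hinge -0.080·(18.5−10) = -0.6800
  sulphur-dioxide contribution → 0.1235 μm/a
  chloride contribution → 0.5166 μm/a
  total first-year rate 0.6402 μm/a
ISO 9224: D(t) = r_corr · t^b with b = 0.667 (copper, B1)
  D(20) = 0.6402 × 20^0.667 = 0.6402 × 7.375 = 4.721 μm
  Mass loss = 4.721 μm × 8.96 g/cm³ = 42.3 g·m⁻²

D(20) = 42.3 g·m⁻²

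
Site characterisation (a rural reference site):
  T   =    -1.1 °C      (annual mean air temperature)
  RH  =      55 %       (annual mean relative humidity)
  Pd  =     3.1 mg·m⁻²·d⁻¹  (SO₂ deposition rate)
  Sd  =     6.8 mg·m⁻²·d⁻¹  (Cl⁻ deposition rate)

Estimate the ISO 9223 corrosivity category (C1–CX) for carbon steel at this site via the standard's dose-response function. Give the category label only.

carbon steel: f(T) = +0.150·(T−10) [T≤10 °C] = -1.6650
  sulphur-dioxide contribution → 1.812 μm/a
  chloride contribution → 1.967 μm/a
  ⇒ r_corr(carbon steel) = 3.779 μm/a
3.78 μm/a falls in (1.3, 25] for carbon steel → category C2

C2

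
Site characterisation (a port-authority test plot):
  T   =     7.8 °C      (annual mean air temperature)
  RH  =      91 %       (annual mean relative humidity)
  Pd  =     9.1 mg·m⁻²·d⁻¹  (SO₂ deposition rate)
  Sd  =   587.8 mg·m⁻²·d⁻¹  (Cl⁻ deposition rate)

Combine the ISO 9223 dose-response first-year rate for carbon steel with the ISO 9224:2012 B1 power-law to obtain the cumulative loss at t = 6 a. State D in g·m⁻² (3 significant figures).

carbon steel: T≤10 °C ⇒ hinge +0.150·(7.8−10) = -0.3300
  sulphur-dioxide contribution → 24.76 μm/a
  chloride contribution → 146.3 μm/a
  total first-year rate 171 μm/a
Long-term exponent b (ISO 9224 Table 2, B1) = 0.523
  D(6) = 171 × 6^0.523 = 171 × 2.553 = 436.6 μm
  Mass loss = 436.6 μm × 7.85 g/cm³ = 3427 g·m⁻²

D(6) = 3.43e+03 g·m⁻²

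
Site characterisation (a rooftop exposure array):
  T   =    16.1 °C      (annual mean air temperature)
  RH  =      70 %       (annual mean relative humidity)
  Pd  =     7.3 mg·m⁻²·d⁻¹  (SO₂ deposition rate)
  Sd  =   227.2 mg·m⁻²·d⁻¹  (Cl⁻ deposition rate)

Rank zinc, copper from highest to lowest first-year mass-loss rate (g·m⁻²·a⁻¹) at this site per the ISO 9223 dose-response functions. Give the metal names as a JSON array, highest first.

["zinc", "copper"]

zinc: T>10 °C ⇒ hinge -0.071·(16.1−10) = -0.4331
  SO₂ term: 0.0129·7.3^0.44·exp(0.046·70-0.4331) = 0.5021
  Sd branch = 0.0175·Sd^0.57·e^(0.008·RH+0.085·T) = 2.653 μm/a
  r_corr = 0.5021 + 2.653 = 3.155 μm/a
  mass loss = 3.155 μm/a × 7.14 g/cm³ = 22.53 g·m⁻²·a⁻¹
copper: f(T) = -0.080·(T−10) [T>10 °C] = -0.4880
  SO₂ term: 0.0053·7.3^0.26·exp(0.059·70-0.4880) = 0.3392
  Cl⁻ term: 0.01025·227.2^0.27·exp(0.036·70+0.049·16.1) = 1.213
  sum: 0.3392 + 1.213 → r_corr = 1.553 μm/a
  mass loss = 1.553 μm/a × 8.96 g/cm³ = 13.91 g·m⁻²·a⁻¹
Ordering by g·m⁻²·a⁻¹: zinc (22.5) > copper (13.9)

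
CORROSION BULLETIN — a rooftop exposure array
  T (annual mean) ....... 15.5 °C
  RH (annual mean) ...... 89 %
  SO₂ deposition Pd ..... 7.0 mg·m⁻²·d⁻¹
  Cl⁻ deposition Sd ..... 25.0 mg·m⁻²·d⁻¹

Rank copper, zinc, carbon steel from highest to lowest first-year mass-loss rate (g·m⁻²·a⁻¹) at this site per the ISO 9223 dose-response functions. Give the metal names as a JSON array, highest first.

["carbon steel", "copper", "zinc"]

copper: f(T) = -0.080·(T−10) [T>10 °C] = -0.4400
  Pd branch = 0.0053·Pd^0.26·e^(0.059·RH+f) = 1.08 μm/a
  Sd branch = 0.01025·Sd^0.27·e^(0.036·RH+0.049·T) = 1.287 μm/a
  sum: 1.08 + 1.287 → r_corr = 2.367 μm/a
  mass loss = 2.367 μm/a × 8.96 g/cm³ = 21.21 g·m⁻²·a⁻¹
zinc: f(T) = -0.071·(T−10) [T>10 °C] = -0.3905
  SO₂ term: 0.0129·7.0^0.44·exp(0.046·89-0.3905) = 1.233
  Cl⁻ term: 0.0175·25.0^0.57·exp(0.008·89+0.085·15.5) = 0.8342
  sum: 1.233 + 0.8342 → r_corr = 2.067 μm/a
  mass loss = 2.067 μm/a × 7.14 g/cm³ = 14.76 g·m⁻²·a⁻¹
carbon steel: f(T) = -0.054·(T−10) [T>10 °C] = -0.2970
  Pd branch = 1.77·Pd^0.52·e^(0.02·RH+f) = 21.45 μm/a
  Sd branch = 0.102·Sd^0.62·e^(0.033·RH+0.04·T) = 26.31 μm/a
  r_corr = 21.45 + 26.31 = 47.76 μm/a
  mass loss = 47.76 μm/a × 7.85 g/cm³ = 374.9 g·m⁻²·a⁻¹
Ordering by g·m⁻²·a⁻¹: carbon steel (375) > copper (21.2) > zinc (14.8)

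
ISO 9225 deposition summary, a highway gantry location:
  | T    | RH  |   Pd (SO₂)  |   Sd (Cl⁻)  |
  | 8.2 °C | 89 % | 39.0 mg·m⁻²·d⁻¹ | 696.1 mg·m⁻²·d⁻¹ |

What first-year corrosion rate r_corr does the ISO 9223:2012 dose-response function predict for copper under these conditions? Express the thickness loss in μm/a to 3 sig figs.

copper: T≤10 °C ⇒ hinge +0.126·(8.2−10) = -0.2268
  sulphur-dioxide contribution → 2.089 μm/a
  chloride contribution → 2.209 μm/a
  total first-year rate 4.298 μm/a

r_corr = 4.30 μm/a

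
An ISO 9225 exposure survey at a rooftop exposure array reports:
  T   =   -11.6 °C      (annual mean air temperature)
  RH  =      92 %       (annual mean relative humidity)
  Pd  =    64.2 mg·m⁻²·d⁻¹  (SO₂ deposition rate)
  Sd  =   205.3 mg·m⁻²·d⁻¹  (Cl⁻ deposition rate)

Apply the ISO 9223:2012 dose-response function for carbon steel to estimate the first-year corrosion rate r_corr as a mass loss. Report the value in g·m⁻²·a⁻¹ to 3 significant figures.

carbon steel: temperature factor f = +0.150·(-21.6) = -3.2400
  SO₂ term: 1.77·64.2^0.52·exp(0.02·92-3.2400) = 3.801
  Sd branch = 0.102·Sd^0.62·e^(0.033·RH+0.04·T) = 36.25 μm/a
  sum: 3.801 + 36.25 → r_corr = 40.05 μm/a
Convert to mass loss: 40.05 μm/a × 7.85 g/cm³ = 314.4 g·m⁻²·a⁻¹

r_corr = 314 g·m⁻²·a⁻¹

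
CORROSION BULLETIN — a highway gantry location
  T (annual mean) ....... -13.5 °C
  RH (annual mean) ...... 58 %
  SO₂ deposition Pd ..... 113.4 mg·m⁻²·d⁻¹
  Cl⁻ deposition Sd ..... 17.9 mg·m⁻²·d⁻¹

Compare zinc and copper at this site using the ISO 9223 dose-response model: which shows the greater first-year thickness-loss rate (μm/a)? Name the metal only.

zinc

zinc: T≤10 °C ⇒ hinge +0.038·(-13.5−10) = -0.8930
  Pd branch = 0.0129·Pd^0.44·e^(0.046·RH+f) = 0.6102 μm/a
  Sd branch = 0.0175·Sd^0.57·e^(0.008·RH+0.085·T) = 0.04574 μm/a
  r_corr = 0.6102 + 0.04574 = 0.656 μm/a
copper: f(T) = +0.126·(T−10) [T≤10 °C] = -2.9610
  Pd branch = 0.0053·Pd^0.26·e^(0.059·RH+f) = 0.02875 μm/a
  Sd branch = 0.01025·Sd^0.27·e^(0.036·RH+0.049·T) = 0.09301 μm/a
  sum: 0.02875 + 0.09301 → r_corr = 0.1218 μm/a
Ordering by μm/a: zinc (0.656) > copper (0.122)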